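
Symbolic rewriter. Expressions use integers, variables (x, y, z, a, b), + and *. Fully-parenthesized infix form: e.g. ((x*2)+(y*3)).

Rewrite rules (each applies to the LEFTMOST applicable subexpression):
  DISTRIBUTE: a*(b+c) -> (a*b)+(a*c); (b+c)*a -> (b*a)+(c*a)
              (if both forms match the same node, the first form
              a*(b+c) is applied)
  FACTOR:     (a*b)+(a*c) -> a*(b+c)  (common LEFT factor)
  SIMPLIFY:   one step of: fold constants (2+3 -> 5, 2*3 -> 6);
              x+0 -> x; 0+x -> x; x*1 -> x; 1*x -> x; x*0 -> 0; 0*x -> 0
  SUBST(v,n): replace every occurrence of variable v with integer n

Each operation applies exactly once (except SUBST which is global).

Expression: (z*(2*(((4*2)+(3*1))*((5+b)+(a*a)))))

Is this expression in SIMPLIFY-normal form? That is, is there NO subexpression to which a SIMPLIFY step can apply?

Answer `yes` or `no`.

Answer: no

Derivation:
Expression: (z*(2*(((4*2)+(3*1))*((5+b)+(a*a)))))
Scanning for simplifiable subexpressions (pre-order)...
  at root: (z*(2*(((4*2)+(3*1))*((5+b)+(a*a))))) (not simplifiable)
  at R: (2*(((4*2)+(3*1))*((5+b)+(a*a)))) (not simplifiable)
  at RR: (((4*2)+(3*1))*((5+b)+(a*a))) (not simplifiable)
  at RRL: ((4*2)+(3*1)) (not simplifiable)
  at RRLL: (4*2) (SIMPLIFIABLE)
  at RRLR: (3*1) (SIMPLIFIABLE)
  at RRR: ((5+b)+(a*a)) (not simplifiable)
  at RRRL: (5+b) (not simplifiable)
  at RRRR: (a*a) (not simplifiable)
Found simplifiable subexpr at path RRLL: (4*2)
One SIMPLIFY step would give: (z*(2*((8+(3*1))*((5+b)+(a*a)))))
-> NOT in normal form.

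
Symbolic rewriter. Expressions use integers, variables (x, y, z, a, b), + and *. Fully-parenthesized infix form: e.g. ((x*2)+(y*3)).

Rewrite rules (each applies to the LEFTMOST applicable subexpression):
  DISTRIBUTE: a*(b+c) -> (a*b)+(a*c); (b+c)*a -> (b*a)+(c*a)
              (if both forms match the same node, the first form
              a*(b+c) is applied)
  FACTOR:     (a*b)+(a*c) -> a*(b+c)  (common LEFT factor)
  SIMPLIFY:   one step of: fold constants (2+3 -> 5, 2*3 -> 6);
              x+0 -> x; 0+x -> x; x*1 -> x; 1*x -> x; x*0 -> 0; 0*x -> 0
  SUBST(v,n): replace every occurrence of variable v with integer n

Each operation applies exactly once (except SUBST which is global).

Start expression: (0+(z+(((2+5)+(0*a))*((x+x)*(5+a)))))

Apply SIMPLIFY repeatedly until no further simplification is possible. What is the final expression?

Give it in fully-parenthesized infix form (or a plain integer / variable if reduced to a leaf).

Start: (0+(z+(((2+5)+(0*a))*((x+x)*(5+a)))))
Step 1: at root: (0+(z+(((2+5)+(0*a))*((x+x)*(5+a))))) -> (z+(((2+5)+(0*a))*((x+x)*(5+a)))); overall: (0+(z+(((2+5)+(0*a))*((x+x)*(5+a))))) -> (z+(((2+5)+(0*a))*((x+x)*(5+a))))
Step 2: at RLL: (2+5) -> 7; overall: (z+(((2+5)+(0*a))*((x+x)*(5+a)))) -> (z+((7+(0*a))*((x+x)*(5+a))))
Step 3: at RLR: (0*a) -> 0; overall: (z+((7+(0*a))*((x+x)*(5+a)))) -> (z+((7+0)*((x+x)*(5+a))))
Step 4: at RL: (7+0) -> 7; overall: (z+((7+0)*((x+x)*(5+a)))) -> (z+(7*((x+x)*(5+a))))
Fixed point: (z+(7*((x+x)*(5+a))))

Answer: (z+(7*((x+x)*(5+a))))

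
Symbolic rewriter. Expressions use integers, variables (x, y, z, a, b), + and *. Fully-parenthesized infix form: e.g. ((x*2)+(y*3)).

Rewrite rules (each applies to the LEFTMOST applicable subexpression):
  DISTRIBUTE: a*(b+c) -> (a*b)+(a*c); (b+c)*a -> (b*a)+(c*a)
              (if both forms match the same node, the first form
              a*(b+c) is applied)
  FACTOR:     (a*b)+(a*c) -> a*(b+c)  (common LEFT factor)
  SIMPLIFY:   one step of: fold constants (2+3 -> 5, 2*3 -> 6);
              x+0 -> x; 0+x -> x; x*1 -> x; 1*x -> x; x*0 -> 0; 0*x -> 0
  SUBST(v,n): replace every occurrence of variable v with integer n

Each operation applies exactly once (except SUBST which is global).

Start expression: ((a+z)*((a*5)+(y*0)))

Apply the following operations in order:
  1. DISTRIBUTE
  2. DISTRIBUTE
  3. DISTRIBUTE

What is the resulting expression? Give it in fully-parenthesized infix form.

Answer: (((a*(a*5))+(z*(a*5)))+((a*(y*0))+(z*(y*0))))

Derivation:
Start: ((a+z)*((a*5)+(y*0)))
Apply DISTRIBUTE at root (target: ((a+z)*((a*5)+(y*0)))): ((a+z)*((a*5)+(y*0))) -> (((a+z)*(a*5))+((a+z)*(y*0)))
Apply DISTRIBUTE at L (target: ((a+z)*(a*5))): (((a+z)*(a*5))+((a+z)*(y*0))) -> (((a*(a*5))+(z*(a*5)))+((a+z)*(y*0)))
Apply DISTRIBUTE at R (target: ((a+z)*(y*0))): (((a*(a*5))+(z*(a*5)))+((a+z)*(y*0))) -> (((a*(a*5))+(z*(a*5)))+((a*(y*0))+(z*(y*0))))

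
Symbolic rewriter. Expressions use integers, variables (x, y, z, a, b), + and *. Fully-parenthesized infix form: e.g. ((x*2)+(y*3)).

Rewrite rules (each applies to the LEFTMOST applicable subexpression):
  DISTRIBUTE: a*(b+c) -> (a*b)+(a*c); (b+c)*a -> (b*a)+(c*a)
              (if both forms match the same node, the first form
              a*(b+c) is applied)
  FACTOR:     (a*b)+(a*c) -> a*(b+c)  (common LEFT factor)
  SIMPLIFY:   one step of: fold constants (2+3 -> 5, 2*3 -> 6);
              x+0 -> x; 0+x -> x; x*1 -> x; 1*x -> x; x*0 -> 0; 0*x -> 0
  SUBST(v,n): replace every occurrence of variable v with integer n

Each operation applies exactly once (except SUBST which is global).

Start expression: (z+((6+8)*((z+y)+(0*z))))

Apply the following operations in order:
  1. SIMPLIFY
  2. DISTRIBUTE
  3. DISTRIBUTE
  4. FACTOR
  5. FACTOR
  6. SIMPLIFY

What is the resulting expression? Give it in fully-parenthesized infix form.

Answer: (z+(14*((z+y)+0)))

Derivation:
Start: (z+((6+8)*((z+y)+(0*z))))
Apply SIMPLIFY at RL (target: (6+8)): (z+((6+8)*((z+y)+(0*z)))) -> (z+(14*((z+y)+(0*z))))
Apply DISTRIBUTE at R (target: (14*((z+y)+(0*z)))): (z+(14*((z+y)+(0*z)))) -> (z+((14*(z+y))+(14*(0*z))))
Apply DISTRIBUTE at RL (target: (14*(z+y))): (z+((14*(z+y))+(14*(0*z)))) -> (z+(((14*z)+(14*y))+(14*(0*z))))
Apply FACTOR at RL (target: ((14*z)+(14*y))): (z+(((14*z)+(14*y))+(14*(0*z)))) -> (z+((14*(z+y))+(14*(0*z))))
Apply FACTOR at R (target: ((14*(z+y))+(14*(0*z)))): (z+((14*(z+y))+(14*(0*z)))) -> (z+(14*((z+y)+(0*z))))
Apply SIMPLIFY at RRR (target: (0*z)): (z+(14*((z+y)+(0*z)))) -> (z+(14*((z+y)+0)))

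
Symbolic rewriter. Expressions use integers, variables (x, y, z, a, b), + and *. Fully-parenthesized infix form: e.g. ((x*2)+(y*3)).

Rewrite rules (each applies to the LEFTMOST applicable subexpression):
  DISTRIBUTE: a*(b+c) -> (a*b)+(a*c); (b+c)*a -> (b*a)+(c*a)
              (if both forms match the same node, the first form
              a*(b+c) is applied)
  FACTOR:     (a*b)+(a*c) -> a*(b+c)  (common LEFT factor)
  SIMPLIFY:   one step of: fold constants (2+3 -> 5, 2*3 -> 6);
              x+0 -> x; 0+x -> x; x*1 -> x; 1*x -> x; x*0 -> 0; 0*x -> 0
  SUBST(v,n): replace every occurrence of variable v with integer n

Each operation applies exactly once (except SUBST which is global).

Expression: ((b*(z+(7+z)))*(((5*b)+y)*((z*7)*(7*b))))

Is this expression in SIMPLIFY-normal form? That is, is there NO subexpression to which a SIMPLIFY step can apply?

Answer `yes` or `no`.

Expression: ((b*(z+(7+z)))*(((5*b)+y)*((z*7)*(7*b))))
Scanning for simplifiable subexpressions (pre-order)...
  at root: ((b*(z+(7+z)))*(((5*b)+y)*((z*7)*(7*b)))) (not simplifiable)
  at L: (b*(z+(7+z))) (not simplifiable)
  at LR: (z+(7+z)) (not simplifiable)
  at LRR: (7+z) (not simplifiable)
  at R: (((5*b)+y)*((z*7)*(7*b))) (not simplifiable)
  at RL: ((5*b)+y) (not simplifiable)
  at RLL: (5*b) (not simplifiable)
  at RR: ((z*7)*(7*b)) (not simplifiable)
  at RRL: (z*7) (not simplifiable)
  at RRR: (7*b) (not simplifiable)
Result: no simplifiable subexpression found -> normal form.

Answer: yes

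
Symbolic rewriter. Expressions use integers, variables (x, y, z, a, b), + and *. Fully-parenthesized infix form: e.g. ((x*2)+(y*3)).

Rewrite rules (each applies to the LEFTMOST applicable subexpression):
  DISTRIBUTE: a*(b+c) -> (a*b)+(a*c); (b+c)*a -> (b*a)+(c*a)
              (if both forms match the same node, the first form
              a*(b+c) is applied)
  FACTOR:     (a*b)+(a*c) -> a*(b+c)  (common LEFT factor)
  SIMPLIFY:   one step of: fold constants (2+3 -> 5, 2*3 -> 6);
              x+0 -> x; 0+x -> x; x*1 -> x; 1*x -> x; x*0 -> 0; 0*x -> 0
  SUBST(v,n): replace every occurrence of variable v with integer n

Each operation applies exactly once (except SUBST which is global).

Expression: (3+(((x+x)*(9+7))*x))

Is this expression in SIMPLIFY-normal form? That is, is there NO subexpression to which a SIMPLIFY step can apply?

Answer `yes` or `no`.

Answer: no

Derivation:
Expression: (3+(((x+x)*(9+7))*x))
Scanning for simplifiable subexpressions (pre-order)...
  at root: (3+(((x+x)*(9+7))*x)) (not simplifiable)
  at R: (((x+x)*(9+7))*x) (not simplifiable)
  at RL: ((x+x)*(9+7)) (not simplifiable)
  at RLL: (x+x) (not simplifiable)
  at RLR: (9+7) (SIMPLIFIABLE)
Found simplifiable subexpr at path RLR: (9+7)
One SIMPLIFY step would give: (3+(((x+x)*16)*x))
-> NOT in normal form.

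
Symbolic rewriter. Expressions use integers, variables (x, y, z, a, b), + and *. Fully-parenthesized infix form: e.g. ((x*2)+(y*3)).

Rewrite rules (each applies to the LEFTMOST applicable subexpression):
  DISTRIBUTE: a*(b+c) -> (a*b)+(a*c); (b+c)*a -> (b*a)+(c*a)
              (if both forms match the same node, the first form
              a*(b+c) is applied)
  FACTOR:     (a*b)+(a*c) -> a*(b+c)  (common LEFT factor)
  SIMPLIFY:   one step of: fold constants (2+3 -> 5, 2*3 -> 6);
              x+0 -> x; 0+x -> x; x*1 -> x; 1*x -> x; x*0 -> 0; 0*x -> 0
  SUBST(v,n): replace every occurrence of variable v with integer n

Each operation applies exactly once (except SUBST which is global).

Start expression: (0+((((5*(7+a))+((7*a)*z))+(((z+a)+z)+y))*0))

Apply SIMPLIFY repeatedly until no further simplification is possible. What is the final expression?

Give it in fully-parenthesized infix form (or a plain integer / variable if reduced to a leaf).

Answer: 0

Derivation:
Start: (0+((((5*(7+a))+((7*a)*z))+(((z+a)+z)+y))*0))
Step 1: at root: (0+((((5*(7+a))+((7*a)*z))+(((z+a)+z)+y))*0)) -> ((((5*(7+a))+((7*a)*z))+(((z+a)+z)+y))*0); overall: (0+((((5*(7+a))+((7*a)*z))+(((z+a)+z)+y))*0)) -> ((((5*(7+a))+((7*a)*z))+(((z+a)+z)+y))*0)
Step 2: at root: ((((5*(7+a))+((7*a)*z))+(((z+a)+z)+y))*0) -> 0; overall: ((((5*(7+a))+((7*a)*z))+(((z+a)+z)+y))*0) -> 0
Fixed point: 0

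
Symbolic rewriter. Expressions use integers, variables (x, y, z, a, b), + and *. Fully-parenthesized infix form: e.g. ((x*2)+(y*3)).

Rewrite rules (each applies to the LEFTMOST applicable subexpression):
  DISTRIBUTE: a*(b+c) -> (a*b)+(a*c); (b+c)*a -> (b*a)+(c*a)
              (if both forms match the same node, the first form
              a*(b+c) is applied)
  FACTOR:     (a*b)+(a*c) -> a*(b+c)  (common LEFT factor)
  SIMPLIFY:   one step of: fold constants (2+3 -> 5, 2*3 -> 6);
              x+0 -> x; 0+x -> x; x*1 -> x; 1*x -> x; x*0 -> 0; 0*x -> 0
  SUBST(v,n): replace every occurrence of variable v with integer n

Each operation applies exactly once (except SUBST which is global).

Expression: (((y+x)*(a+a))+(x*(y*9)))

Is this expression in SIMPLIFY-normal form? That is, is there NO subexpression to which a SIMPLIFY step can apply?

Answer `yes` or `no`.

Answer: yes

Derivation:
Expression: (((y+x)*(a+a))+(x*(y*9)))
Scanning for simplifiable subexpressions (pre-order)...
  at root: (((y+x)*(a+a))+(x*(y*9))) (not simplifiable)
  at L: ((y+x)*(a+a)) (not simplifiable)
  at LL: (y+x) (not simplifiable)
  at LR: (a+a) (not simplifiable)
  at R: (x*(y*9)) (not simplifiable)
  at RR: (y*9) (not simplifiable)
Result: no simplifiable subexpression found -> normal form.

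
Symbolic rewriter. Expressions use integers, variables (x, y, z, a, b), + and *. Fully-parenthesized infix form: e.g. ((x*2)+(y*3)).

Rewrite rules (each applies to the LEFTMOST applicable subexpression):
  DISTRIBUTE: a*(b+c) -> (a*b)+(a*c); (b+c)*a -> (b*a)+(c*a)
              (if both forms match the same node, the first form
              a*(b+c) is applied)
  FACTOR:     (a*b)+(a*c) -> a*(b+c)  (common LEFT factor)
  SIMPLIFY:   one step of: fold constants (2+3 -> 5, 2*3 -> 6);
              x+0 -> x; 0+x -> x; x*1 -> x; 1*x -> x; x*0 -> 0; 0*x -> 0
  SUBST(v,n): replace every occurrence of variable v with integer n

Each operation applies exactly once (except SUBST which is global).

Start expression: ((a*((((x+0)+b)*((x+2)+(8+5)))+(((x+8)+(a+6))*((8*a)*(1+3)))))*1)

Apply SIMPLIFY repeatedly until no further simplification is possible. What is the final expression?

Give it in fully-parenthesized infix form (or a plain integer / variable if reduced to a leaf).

Answer: (a*(((x+b)*((x+2)+13))+(((x+8)+(a+6))*((8*a)*4))))

Derivation:
Start: ((a*((((x+0)+b)*((x+2)+(8+5)))+(((x+8)+(a+6))*((8*a)*(1+3)))))*1)
Step 1: at root: ((a*((((x+0)+b)*((x+2)+(8+5)))+(((x+8)+(a+6))*((8*a)*(1+3)))))*1) -> (a*((((x+0)+b)*((x+2)+(8+5)))+(((x+8)+(a+6))*((8*a)*(1+3))))); overall: ((a*((((x+0)+b)*((x+2)+(8+5)))+(((x+8)+(a+6))*((8*a)*(1+3)))))*1) -> (a*((((x+0)+b)*((x+2)+(8+5)))+(((x+8)+(a+6))*((8*a)*(1+3)))))
Step 2: at RLLL: (x+0) -> x; overall: (a*((((x+0)+b)*((x+2)+(8+5)))+(((x+8)+(a+6))*((8*a)*(1+3))))) -> (a*(((x+b)*((x+2)+(8+5)))+(((x+8)+(a+6))*((8*a)*(1+3)))))
Step 3: at RLRR: (8+5) -> 13; overall: (a*(((x+b)*((x+2)+(8+5)))+(((x+8)+(a+6))*((8*a)*(1+3))))) -> (a*(((x+b)*((x+2)+13))+(((x+8)+(a+6))*((8*a)*(1+3)))))
Step 4: at RRRR: (1+3) -> 4; overall: (a*(((x+b)*((x+2)+13))+(((x+8)+(a+6))*((8*a)*(1+3))))) -> (a*(((x+b)*((x+2)+13))+(((x+8)+(a+6))*((8*a)*4))))
Fixed point: (a*(((x+b)*((x+2)+13))+(((x+8)+(a+6))*((8*a)*4))))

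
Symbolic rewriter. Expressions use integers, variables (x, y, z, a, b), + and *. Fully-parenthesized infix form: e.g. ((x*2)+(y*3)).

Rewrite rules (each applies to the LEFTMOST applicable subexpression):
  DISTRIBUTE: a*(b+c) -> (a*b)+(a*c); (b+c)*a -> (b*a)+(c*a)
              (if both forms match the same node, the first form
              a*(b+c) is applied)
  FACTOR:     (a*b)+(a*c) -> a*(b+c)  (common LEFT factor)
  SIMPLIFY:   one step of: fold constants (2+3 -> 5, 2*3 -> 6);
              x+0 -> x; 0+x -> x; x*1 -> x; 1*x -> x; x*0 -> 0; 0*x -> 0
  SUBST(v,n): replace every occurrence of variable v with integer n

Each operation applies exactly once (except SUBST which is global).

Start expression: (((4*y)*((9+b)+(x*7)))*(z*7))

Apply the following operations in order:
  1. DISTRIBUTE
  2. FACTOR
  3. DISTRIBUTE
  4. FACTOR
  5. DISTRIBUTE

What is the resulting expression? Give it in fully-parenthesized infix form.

Start: (((4*y)*((9+b)+(x*7)))*(z*7))
Apply DISTRIBUTE at L (target: ((4*y)*((9+b)+(x*7)))): (((4*y)*((9+b)+(x*7)))*(z*7)) -> ((((4*y)*(9+b))+((4*y)*(x*7)))*(z*7))
Apply FACTOR at L (target: (((4*y)*(9+b))+((4*y)*(x*7)))): ((((4*y)*(9+b))+((4*y)*(x*7)))*(z*7)) -> (((4*y)*((9+b)+(x*7)))*(z*7))
Apply DISTRIBUTE at L (target: ((4*y)*((9+b)+(x*7)))): (((4*y)*((9+b)+(x*7)))*(z*7)) -> ((((4*y)*(9+b))+((4*y)*(x*7)))*(z*7))
Apply FACTOR at L (target: (((4*y)*(9+b))+((4*y)*(x*7)))): ((((4*y)*(9+b))+((4*y)*(x*7)))*(z*7)) -> (((4*y)*((9+b)+(x*7)))*(z*7))
Apply DISTRIBUTE at L (target: ((4*y)*((9+b)+(x*7)))): (((4*y)*((9+b)+(x*7)))*(z*7)) -> ((((4*y)*(9+b))+((4*y)*(x*7)))*(z*7))

Answer: ((((4*y)*(9+b))+((4*y)*(x*7)))*(z*7))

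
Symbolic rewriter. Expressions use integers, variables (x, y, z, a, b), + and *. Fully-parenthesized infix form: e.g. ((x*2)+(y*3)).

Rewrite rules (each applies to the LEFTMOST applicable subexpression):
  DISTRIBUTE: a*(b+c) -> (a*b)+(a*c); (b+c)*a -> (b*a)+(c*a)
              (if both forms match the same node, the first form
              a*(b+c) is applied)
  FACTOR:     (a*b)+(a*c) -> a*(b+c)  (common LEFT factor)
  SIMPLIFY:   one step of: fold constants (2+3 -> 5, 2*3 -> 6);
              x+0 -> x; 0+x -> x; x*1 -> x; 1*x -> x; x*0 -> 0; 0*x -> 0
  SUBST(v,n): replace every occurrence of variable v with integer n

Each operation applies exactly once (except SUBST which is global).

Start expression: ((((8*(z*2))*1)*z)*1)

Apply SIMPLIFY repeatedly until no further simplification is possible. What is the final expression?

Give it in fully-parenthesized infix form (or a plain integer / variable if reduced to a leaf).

Answer: ((8*(z*2))*z)

Derivation:
Start: ((((8*(z*2))*1)*z)*1)
Step 1: at root: ((((8*(z*2))*1)*z)*1) -> (((8*(z*2))*1)*z); overall: ((((8*(z*2))*1)*z)*1) -> (((8*(z*2))*1)*z)
Step 2: at L: ((8*(z*2))*1) -> (8*(z*2)); overall: (((8*(z*2))*1)*z) -> ((8*(z*2))*z)
Fixed point: ((8*(z*2))*z)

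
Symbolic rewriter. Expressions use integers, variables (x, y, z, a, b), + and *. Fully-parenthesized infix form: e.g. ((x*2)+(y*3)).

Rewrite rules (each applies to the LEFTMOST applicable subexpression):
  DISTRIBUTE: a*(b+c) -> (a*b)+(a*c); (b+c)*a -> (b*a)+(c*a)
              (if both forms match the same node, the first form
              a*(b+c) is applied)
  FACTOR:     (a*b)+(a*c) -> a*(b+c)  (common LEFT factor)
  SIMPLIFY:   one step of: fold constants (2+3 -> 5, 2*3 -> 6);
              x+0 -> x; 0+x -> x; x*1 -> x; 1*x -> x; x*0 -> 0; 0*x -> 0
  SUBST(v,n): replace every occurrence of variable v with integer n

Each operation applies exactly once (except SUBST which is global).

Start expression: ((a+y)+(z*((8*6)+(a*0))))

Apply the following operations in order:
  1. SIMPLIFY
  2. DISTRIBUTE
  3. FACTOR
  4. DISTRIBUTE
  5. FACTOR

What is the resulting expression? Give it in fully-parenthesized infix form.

Start: ((a+y)+(z*((8*6)+(a*0))))
Apply SIMPLIFY at RRL (target: (8*6)): ((a+y)+(z*((8*6)+(a*0)))) -> ((a+y)+(z*(48+(a*0))))
Apply DISTRIBUTE at R (target: (z*(48+(a*0)))): ((a+y)+(z*(48+(a*0)))) -> ((a+y)+((z*48)+(z*(a*0))))
Apply FACTOR at R (target: ((z*48)+(z*(a*0)))): ((a+y)+((z*48)+(z*(a*0)))) -> ((a+y)+(z*(48+(a*0))))
Apply DISTRIBUTE at R (target: (z*(48+(a*0)))): ((a+y)+(z*(48+(a*0)))) -> ((a+y)+((z*48)+(z*(a*0))))
Apply FACTOR at R (target: ((z*48)+(z*(a*0)))): ((a+y)+((z*48)+(z*(a*0)))) -> ((a+y)+(z*(48+(a*0))))

Answer: ((a+y)+(z*(48+(a*0))))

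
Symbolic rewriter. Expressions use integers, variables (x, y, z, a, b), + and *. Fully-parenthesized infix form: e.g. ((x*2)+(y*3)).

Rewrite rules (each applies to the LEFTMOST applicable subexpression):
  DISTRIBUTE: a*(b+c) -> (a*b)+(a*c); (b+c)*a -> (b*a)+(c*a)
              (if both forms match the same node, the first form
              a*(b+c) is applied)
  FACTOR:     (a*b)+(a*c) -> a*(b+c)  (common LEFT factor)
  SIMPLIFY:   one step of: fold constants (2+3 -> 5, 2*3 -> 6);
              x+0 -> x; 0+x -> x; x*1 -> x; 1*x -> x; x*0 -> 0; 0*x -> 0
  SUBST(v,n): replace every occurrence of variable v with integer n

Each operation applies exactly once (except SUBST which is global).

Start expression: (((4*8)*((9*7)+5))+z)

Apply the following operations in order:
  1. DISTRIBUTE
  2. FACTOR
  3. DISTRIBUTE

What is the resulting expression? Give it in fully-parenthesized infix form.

Start: (((4*8)*((9*7)+5))+z)
Apply DISTRIBUTE at L (target: ((4*8)*((9*7)+5))): (((4*8)*((9*7)+5))+z) -> ((((4*8)*(9*7))+((4*8)*5))+z)
Apply FACTOR at L (target: (((4*8)*(9*7))+((4*8)*5))): ((((4*8)*(9*7))+((4*8)*5))+z) -> (((4*8)*((9*7)+5))+z)
Apply DISTRIBUTE at L (target: ((4*8)*((9*7)+5))): (((4*8)*((9*7)+5))+z) -> ((((4*8)*(9*7))+((4*8)*5))+z)

Answer: ((((4*8)*(9*7))+((4*8)*5))+z)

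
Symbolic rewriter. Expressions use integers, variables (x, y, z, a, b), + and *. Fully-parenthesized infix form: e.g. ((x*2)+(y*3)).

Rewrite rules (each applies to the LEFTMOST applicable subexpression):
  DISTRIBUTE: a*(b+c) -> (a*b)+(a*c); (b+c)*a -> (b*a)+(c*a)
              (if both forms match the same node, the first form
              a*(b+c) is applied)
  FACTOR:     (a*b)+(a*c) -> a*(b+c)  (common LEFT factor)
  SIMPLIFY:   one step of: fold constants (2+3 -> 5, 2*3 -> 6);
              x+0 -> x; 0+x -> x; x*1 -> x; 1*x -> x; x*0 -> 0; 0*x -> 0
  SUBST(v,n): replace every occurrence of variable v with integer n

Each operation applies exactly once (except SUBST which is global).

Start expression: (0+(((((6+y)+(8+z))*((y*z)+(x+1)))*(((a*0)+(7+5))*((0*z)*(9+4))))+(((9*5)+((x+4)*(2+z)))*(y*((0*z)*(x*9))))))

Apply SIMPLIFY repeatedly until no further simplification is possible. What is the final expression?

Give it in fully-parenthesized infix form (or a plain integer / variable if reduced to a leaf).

Start: (0+(((((6+y)+(8+z))*((y*z)+(x+1)))*(((a*0)+(7+5))*((0*z)*(9+4))))+(((9*5)+((x+4)*(2+z)))*(y*((0*z)*(x*9))))))
Step 1: at root: (0+(((((6+y)+(8+z))*((y*z)+(x+1)))*(((a*0)+(7+5))*((0*z)*(9+4))))+(((9*5)+((x+4)*(2+z)))*(y*((0*z)*(x*9)))))) -> (((((6+y)+(8+z))*((y*z)+(x+1)))*(((a*0)+(7+5))*((0*z)*(9+4))))+(((9*5)+((x+4)*(2+z)))*(y*((0*z)*(x*9))))); overall: (0+(((((6+y)+(8+z))*((y*z)+(x+1)))*(((a*0)+(7+5))*((0*z)*(9+4))))+(((9*5)+((x+4)*(2+z)))*(y*((0*z)*(x*9)))))) -> (((((6+y)+(8+z))*((y*z)+(x+1)))*(((a*0)+(7+5))*((0*z)*(9+4))))+(((9*5)+((x+4)*(2+z)))*(y*((0*z)*(x*9)))))
Step 2: at LRLL: (a*0) -> 0; overall: (((((6+y)+(8+z))*((y*z)+(x+1)))*(((a*0)+(7+5))*((0*z)*(9+4))))+(((9*5)+((x+4)*(2+z)))*(y*((0*z)*(x*9))))) -> (((((6+y)+(8+z))*((y*z)+(x+1)))*((0+(7+5))*((0*z)*(9+4))))+(((9*5)+((x+4)*(2+z)))*(y*((0*z)*(x*9)))))
Step 3: at LRL: (0+(7+5)) -> (7+5); overall: (((((6+y)+(8+z))*((y*z)+(x+1)))*((0+(7+5))*((0*z)*(9+4))))+(((9*5)+((x+4)*(2+z)))*(y*((0*z)*(x*9))))) -> (((((6+y)+(8+z))*((y*z)+(x+1)))*((7+5)*((0*z)*(9+4))))+(((9*5)+((x+4)*(2+z)))*(y*((0*z)*(x*9)))))
Step 4: at LRL: (7+5) -> 12; overall: (((((6+y)+(8+z))*((y*z)+(x+1)))*((7+5)*((0*z)*(9+4))))+(((9*5)+((x+4)*(2+z)))*(y*((0*z)*(x*9))))) -> (((((6+y)+(8+z))*((y*z)+(x+1)))*(12*((0*z)*(9+4))))+(((9*5)+((x+4)*(2+z)))*(y*((0*z)*(x*9)))))
Step 5: at LRRL: (0*z) -> 0; overall: (((((6+y)+(8+z))*((y*z)+(x+1)))*(12*((0*z)*(9+4))))+(((9*5)+((x+4)*(2+z)))*(y*((0*z)*(x*9))))) -> (((((6+y)+(8+z))*((y*z)+(x+1)))*(12*(0*(9+4))))+(((9*5)+((x+4)*(2+z)))*(y*((0*z)*(x*9)))))
Step 6: at LRR: (0*(9+4)) -> 0; overall: (((((6+y)+(8+z))*((y*z)+(x+1)))*(12*(0*(9+4))))+(((9*5)+((x+4)*(2+z)))*(y*((0*z)*(x*9))))) -> (((((6+y)+(8+z))*((y*z)+(x+1)))*(12*0))+(((9*5)+((x+4)*(2+z)))*(y*((0*z)*(x*9)))))
Step 7: at LR: (12*0) -> 0; overall: (((((6+y)+(8+z))*((y*z)+(x+1)))*(12*0))+(((9*5)+((x+4)*(2+z)))*(y*((0*z)*(x*9))))) -> (((((6+y)+(8+z))*((y*z)+(x+1)))*0)+(((9*5)+((x+4)*(2+z)))*(y*((0*z)*(x*9)))))
Step 8: at L: ((((6+y)+(8+z))*((y*z)+(x+1)))*0) -> 0; overall: (((((6+y)+(8+z))*((y*z)+(x+1)))*0)+(((9*5)+((x+4)*(2+z)))*(y*((0*z)*(x*9))))) -> (0+(((9*5)+((x+4)*(2+z)))*(y*((0*z)*(x*9)))))
Step 9: at root: (0+(((9*5)+((x+4)*(2+z)))*(y*((0*z)*(x*9))))) -> (((9*5)+((x+4)*(2+z)))*(y*((0*z)*(x*9)))); overall: (0+(((9*5)+((x+4)*(2+z)))*(y*((0*z)*(x*9))))) -> (((9*5)+((x+4)*(2+z)))*(y*((0*z)*(x*9))))
Step 10: at LL: (9*5) -> 45; overall: (((9*5)+((x+4)*(2+z)))*(y*((0*z)*(x*9)))) -> ((45+((x+4)*(2+z)))*(y*((0*z)*(x*9))))
Step 11: at RRL: (0*z) -> 0; overall: ((45+((x+4)*(2+z)))*(y*((0*z)*(x*9)))) -> ((45+((x+4)*(2+z)))*(y*(0*(x*9))))
Step 12: at RR: (0*(x*9)) -> 0; overall: ((45+((x+4)*(2+z)))*(y*(0*(x*9)))) -> ((45+((x+4)*(2+z)))*(y*0))
Step 13: at R: (y*0) -> 0; overall: ((45+((x+4)*(2+z)))*(y*0)) -> ((45+((x+4)*(2+z)))*0)
Step 14: at root: ((45+((x+4)*(2+z)))*0) -> 0; overall: ((45+((x+4)*(2+z)))*0) -> 0
Fixed point: 0

Answer: 0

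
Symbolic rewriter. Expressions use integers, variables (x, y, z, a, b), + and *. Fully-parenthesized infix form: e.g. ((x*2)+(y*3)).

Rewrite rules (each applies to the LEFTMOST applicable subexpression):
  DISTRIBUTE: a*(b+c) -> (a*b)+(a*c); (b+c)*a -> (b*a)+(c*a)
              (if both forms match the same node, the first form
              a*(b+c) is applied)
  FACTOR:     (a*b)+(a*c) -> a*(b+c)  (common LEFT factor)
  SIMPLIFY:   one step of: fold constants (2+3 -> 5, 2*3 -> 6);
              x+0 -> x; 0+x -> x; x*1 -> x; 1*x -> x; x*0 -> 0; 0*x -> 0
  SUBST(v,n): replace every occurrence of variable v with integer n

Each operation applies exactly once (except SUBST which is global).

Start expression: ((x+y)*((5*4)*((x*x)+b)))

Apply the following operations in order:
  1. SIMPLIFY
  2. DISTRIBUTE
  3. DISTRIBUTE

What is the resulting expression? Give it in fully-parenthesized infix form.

Start: ((x+y)*((5*4)*((x*x)+b)))
Apply SIMPLIFY at RL (target: (5*4)): ((x+y)*((5*4)*((x*x)+b))) -> ((x+y)*(20*((x*x)+b)))
Apply DISTRIBUTE at root (target: ((x+y)*(20*((x*x)+b)))): ((x+y)*(20*((x*x)+b))) -> ((x*(20*((x*x)+b)))+(y*(20*((x*x)+b))))
Apply DISTRIBUTE at LR (target: (20*((x*x)+b))): ((x*(20*((x*x)+b)))+(y*(20*((x*x)+b)))) -> ((x*((20*(x*x))+(20*b)))+(y*(20*((x*x)+b))))

Answer: ((x*((20*(x*x))+(20*b)))+(y*(20*((x*x)+b))))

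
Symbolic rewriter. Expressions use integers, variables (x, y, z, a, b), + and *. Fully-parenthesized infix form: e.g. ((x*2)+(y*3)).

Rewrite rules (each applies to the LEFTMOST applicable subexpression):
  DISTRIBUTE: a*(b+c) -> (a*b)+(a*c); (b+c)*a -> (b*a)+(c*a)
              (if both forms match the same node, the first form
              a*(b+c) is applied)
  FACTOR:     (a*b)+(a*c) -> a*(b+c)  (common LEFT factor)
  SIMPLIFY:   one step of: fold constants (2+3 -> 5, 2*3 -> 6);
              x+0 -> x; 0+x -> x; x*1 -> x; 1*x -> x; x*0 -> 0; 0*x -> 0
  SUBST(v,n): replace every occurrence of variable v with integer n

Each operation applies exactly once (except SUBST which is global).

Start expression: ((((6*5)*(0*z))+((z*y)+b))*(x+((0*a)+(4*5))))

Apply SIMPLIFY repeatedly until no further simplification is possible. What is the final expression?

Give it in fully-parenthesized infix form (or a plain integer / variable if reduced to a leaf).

Answer: (((z*y)+b)*(x+20))

Derivation:
Start: ((((6*5)*(0*z))+((z*y)+b))*(x+((0*a)+(4*5))))
Step 1: at LLL: (6*5) -> 30; overall: ((((6*5)*(0*z))+((z*y)+b))*(x+((0*a)+(4*5)))) -> (((30*(0*z))+((z*y)+b))*(x+((0*a)+(4*5))))
Step 2: at LLR: (0*z) -> 0; overall: (((30*(0*z))+((z*y)+b))*(x+((0*a)+(4*5)))) -> (((30*0)+((z*y)+b))*(x+((0*a)+(4*5))))
Step 3: at LL: (30*0) -> 0; overall: (((30*0)+((z*y)+b))*(x+((0*a)+(4*5)))) -> ((0+((z*y)+b))*(x+((0*a)+(4*5))))
Step 4: at L: (0+((z*y)+b)) -> ((z*y)+b); overall: ((0+((z*y)+b))*(x+((0*a)+(4*5)))) -> (((z*y)+b)*(x+((0*a)+(4*5))))
Step 5: at RRL: (0*a) -> 0; overall: (((z*y)+b)*(x+((0*a)+(4*5)))) -> (((z*y)+b)*(x+(0+(4*5))))
Step 6: at RR: (0+(4*5)) -> (4*5); overall: (((z*y)+b)*(x+(0+(4*5)))) -> (((z*y)+b)*(x+(4*5)))
Step 7: at RR: (4*5) -> 20; overall: (((z*y)+b)*(x+(4*5))) -> (((z*y)+b)*(x+20))
Fixed point: (((z*y)+b)*(x+20))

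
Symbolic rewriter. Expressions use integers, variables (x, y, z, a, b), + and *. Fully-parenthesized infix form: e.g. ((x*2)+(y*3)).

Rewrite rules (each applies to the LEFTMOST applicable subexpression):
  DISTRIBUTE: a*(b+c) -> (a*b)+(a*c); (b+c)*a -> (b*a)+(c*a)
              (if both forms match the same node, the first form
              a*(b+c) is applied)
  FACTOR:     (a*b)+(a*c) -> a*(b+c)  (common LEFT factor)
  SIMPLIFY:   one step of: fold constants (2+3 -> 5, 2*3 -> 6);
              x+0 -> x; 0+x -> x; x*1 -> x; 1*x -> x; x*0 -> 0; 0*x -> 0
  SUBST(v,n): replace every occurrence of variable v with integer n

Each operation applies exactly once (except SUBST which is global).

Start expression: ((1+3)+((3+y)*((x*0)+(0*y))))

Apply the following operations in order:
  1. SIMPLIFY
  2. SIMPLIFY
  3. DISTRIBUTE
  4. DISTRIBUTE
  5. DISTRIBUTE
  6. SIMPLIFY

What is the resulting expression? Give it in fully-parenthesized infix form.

Start: ((1+3)+((3+y)*((x*0)+(0*y))))
Apply SIMPLIFY at L (target: (1+3)): ((1+3)+((3+y)*((x*0)+(0*y)))) -> (4+((3+y)*((x*0)+(0*y))))
Apply SIMPLIFY at RRL (target: (x*0)): (4+((3+y)*((x*0)+(0*y)))) -> (4+((3+y)*(0+(0*y))))
Apply DISTRIBUTE at R (target: ((3+y)*(0+(0*y)))): (4+((3+y)*(0+(0*y)))) -> (4+(((3+y)*0)+((3+y)*(0*y))))
Apply DISTRIBUTE at RL (target: ((3+y)*0)): (4+(((3+y)*0)+((3+y)*(0*y)))) -> (4+(((3*0)+(y*0))+((3+y)*(0*y))))
Apply DISTRIBUTE at RR (target: ((3+y)*(0*y))): (4+(((3*0)+(y*0))+((3+y)*(0*y)))) -> (4+(((3*0)+(y*0))+((3*(0*y))+(y*(0*y)))))
Apply SIMPLIFY at RLL (target: (3*0)): (4+(((3*0)+(y*0))+((3*(0*y))+(y*(0*y))))) -> (4+((0+(y*0))+((3*(0*y))+(y*(0*y)))))

Answer: (4+((0+(y*0))+((3*(0*y))+(y*(0*y)))))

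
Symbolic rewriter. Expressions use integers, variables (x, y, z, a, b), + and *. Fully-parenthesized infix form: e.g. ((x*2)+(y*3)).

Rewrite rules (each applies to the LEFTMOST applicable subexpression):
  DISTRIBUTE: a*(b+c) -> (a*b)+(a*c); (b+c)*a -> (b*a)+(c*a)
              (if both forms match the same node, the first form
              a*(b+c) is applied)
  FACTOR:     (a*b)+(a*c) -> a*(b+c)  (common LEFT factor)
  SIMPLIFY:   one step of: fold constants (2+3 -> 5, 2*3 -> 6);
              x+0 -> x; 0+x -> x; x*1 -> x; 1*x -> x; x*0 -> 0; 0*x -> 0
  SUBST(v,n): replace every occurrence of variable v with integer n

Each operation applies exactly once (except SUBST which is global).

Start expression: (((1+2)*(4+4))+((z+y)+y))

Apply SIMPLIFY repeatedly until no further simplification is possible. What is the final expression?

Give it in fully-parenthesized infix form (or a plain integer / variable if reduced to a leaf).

Answer: (24+((z+y)+y))

Derivation:
Start: (((1+2)*(4+4))+((z+y)+y))
Step 1: at LL: (1+2) -> 3; overall: (((1+2)*(4+4))+((z+y)+y)) -> ((3*(4+4))+((z+y)+y))
Step 2: at LR: (4+4) -> 8; overall: ((3*(4+4))+((z+y)+y)) -> ((3*8)+((z+y)+y))
Step 3: at L: (3*8) -> 24; overall: ((3*8)+((z+y)+y)) -> (24+((z+y)+y))
Fixed point: (24+((z+y)+y))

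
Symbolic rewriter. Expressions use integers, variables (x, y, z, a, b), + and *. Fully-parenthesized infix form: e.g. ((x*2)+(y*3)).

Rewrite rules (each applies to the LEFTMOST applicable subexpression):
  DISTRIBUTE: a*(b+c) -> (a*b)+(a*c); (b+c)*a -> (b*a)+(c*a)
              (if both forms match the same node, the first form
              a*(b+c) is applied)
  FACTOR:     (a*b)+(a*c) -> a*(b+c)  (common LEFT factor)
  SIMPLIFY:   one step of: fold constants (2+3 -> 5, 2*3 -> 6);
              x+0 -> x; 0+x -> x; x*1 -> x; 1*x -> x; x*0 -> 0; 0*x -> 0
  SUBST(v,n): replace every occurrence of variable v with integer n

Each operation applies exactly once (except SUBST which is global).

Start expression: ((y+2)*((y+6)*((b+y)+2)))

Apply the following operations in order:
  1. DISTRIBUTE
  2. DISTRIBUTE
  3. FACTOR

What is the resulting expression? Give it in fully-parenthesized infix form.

Start: ((y+2)*((y+6)*((b+y)+2)))
Apply DISTRIBUTE at root (target: ((y+2)*((y+6)*((b+y)+2)))): ((y+2)*((y+6)*((b+y)+2))) -> ((y*((y+6)*((b+y)+2)))+(2*((y+6)*((b+y)+2))))
Apply DISTRIBUTE at LR (target: ((y+6)*((b+y)+2))): ((y*((y+6)*((b+y)+2)))+(2*((y+6)*((b+y)+2)))) -> ((y*(((y+6)*(b+y))+((y+6)*2)))+(2*((y+6)*((b+y)+2))))
Apply FACTOR at LR (target: (((y+6)*(b+y))+((y+6)*2))): ((y*(((y+6)*(b+y))+((y+6)*2)))+(2*((y+6)*((b+y)+2)))) -> ((y*((y+6)*((b+y)+2)))+(2*((y+6)*((b+y)+2))))

Answer: ((y*((y+6)*((b+y)+2)))+(2*((y+6)*((b+y)+2))))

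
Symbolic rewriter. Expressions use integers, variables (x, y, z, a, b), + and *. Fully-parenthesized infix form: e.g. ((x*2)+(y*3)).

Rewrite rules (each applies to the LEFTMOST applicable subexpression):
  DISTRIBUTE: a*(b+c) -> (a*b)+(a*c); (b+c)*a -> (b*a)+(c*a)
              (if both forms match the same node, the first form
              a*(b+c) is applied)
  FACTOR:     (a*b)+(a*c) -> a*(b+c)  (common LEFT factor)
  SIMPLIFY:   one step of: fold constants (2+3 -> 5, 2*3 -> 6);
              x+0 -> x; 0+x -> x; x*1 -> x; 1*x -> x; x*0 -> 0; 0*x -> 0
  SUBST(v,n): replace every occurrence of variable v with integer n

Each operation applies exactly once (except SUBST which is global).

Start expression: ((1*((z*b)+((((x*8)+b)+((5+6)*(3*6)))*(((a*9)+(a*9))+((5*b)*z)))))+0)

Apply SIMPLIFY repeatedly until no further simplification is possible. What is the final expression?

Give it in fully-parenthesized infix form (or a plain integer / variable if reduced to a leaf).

Start: ((1*((z*b)+((((x*8)+b)+((5+6)*(3*6)))*(((a*9)+(a*9))+((5*b)*z)))))+0)
Step 1: at root: ((1*((z*b)+((((x*8)+b)+((5+6)*(3*6)))*(((a*9)+(a*9))+((5*b)*z)))))+0) -> (1*((z*b)+((((x*8)+b)+((5+6)*(3*6)))*(((a*9)+(a*9))+((5*b)*z))))); overall: ((1*((z*b)+((((x*8)+b)+((5+6)*(3*6)))*(((a*9)+(a*9))+((5*b)*z)))))+0) -> (1*((z*b)+((((x*8)+b)+((5+6)*(3*6)))*(((a*9)+(a*9))+((5*b)*z)))))
Step 2: at root: (1*((z*b)+((((x*8)+b)+((5+6)*(3*6)))*(((a*9)+(a*9))+((5*b)*z))))) -> ((z*b)+((((x*8)+b)+((5+6)*(3*6)))*(((a*9)+(a*9))+((5*b)*z)))); overall: (1*((z*b)+((((x*8)+b)+((5+6)*(3*6)))*(((a*9)+(a*9))+((5*b)*z))))) -> ((z*b)+((((x*8)+b)+((5+6)*(3*6)))*(((a*9)+(a*9))+((5*b)*z))))
Step 3: at RLRL: (5+6) -> 11; overall: ((z*b)+((((x*8)+b)+((5+6)*(3*6)))*(((a*9)+(a*9))+((5*b)*z)))) -> ((z*b)+((((x*8)+b)+(11*(3*6)))*(((a*9)+(a*9))+((5*b)*z))))
Step 4: at RLRR: (3*6) -> 18; overall: ((z*b)+((((x*8)+b)+(11*(3*6)))*(((a*9)+(a*9))+((5*b)*z)))) -> ((z*b)+((((x*8)+b)+(11*18))*(((a*9)+(a*9))+((5*b)*z))))
Step 5: at RLR: (11*18) -> 198; overall: ((z*b)+((((x*8)+b)+(11*18))*(((a*9)+(a*9))+((5*b)*z)))) -> ((z*b)+((((x*8)+b)+198)*(((a*9)+(a*9))+((5*b)*z))))
Fixed point: ((z*b)+((((x*8)+b)+198)*(((a*9)+(a*9))+((5*b)*z))))

Answer: ((z*b)+((((x*8)+b)+198)*(((a*9)+(a*9))+((5*b)*z))))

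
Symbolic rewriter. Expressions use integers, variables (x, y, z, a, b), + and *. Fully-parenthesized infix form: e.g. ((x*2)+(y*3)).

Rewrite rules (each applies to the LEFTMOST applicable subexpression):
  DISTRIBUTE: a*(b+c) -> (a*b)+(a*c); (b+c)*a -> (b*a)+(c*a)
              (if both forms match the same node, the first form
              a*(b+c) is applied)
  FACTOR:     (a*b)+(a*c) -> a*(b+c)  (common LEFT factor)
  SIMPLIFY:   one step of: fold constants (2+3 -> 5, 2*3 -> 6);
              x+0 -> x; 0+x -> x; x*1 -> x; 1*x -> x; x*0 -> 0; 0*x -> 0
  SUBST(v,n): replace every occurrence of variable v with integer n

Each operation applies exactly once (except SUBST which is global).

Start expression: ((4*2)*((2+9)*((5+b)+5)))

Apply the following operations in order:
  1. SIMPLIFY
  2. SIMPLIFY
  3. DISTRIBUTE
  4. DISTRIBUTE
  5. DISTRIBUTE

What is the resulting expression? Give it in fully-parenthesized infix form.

Start: ((4*2)*((2+9)*((5+b)+5)))
Apply SIMPLIFY at L (target: (4*2)): ((4*2)*((2+9)*((5+b)+5))) -> (8*((2+9)*((5+b)+5)))
Apply SIMPLIFY at RL (target: (2+9)): (8*((2+9)*((5+b)+5))) -> (8*(11*((5+b)+5)))
Apply DISTRIBUTE at R (target: (11*((5+b)+5))): (8*(11*((5+b)+5))) -> (8*((11*(5+b))+(11*5)))
Apply DISTRIBUTE at root (target: (8*((11*(5+b))+(11*5)))): (8*((11*(5+b))+(11*5))) -> ((8*(11*(5+b)))+(8*(11*5)))
Apply DISTRIBUTE at LR (target: (11*(5+b))): ((8*(11*(5+b)))+(8*(11*5))) -> ((8*((11*5)+(11*b)))+(8*(11*5)))

Answer: ((8*((11*5)+(11*b)))+(8*(11*5)))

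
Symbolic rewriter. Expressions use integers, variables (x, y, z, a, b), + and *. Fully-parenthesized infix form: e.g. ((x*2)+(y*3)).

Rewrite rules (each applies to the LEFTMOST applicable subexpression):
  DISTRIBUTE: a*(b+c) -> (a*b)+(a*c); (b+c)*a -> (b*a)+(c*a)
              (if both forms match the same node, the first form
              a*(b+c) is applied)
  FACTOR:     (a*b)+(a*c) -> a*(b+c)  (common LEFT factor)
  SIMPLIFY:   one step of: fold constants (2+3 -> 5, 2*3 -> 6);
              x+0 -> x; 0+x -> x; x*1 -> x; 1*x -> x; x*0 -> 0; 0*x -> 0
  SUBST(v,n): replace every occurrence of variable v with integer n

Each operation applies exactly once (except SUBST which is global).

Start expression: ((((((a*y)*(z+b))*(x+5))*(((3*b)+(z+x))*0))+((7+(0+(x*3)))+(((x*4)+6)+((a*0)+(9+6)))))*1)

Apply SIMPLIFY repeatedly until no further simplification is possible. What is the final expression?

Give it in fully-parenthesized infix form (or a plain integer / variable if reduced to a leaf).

Start: ((((((a*y)*(z+b))*(x+5))*(((3*b)+(z+x))*0))+((7+(0+(x*3)))+(((x*4)+6)+((a*0)+(9+6)))))*1)
Step 1: at root: ((((((a*y)*(z+b))*(x+5))*(((3*b)+(z+x))*0))+((7+(0+(x*3)))+(((x*4)+6)+((a*0)+(9+6)))))*1) -> (((((a*y)*(z+b))*(x+5))*(((3*b)+(z+x))*0))+((7+(0+(x*3)))+(((x*4)+6)+((a*0)+(9+6))))); overall: ((((((a*y)*(z+b))*(x+5))*(((3*b)+(z+x))*0))+((7+(0+(x*3)))+(((x*4)+6)+((a*0)+(9+6)))))*1) -> (((((a*y)*(z+b))*(x+5))*(((3*b)+(z+x))*0))+((7+(0+(x*3)))+(((x*4)+6)+((a*0)+(9+6)))))
Step 2: at LR: (((3*b)+(z+x))*0) -> 0; overall: (((((a*y)*(z+b))*(x+5))*(((3*b)+(z+x))*0))+((7+(0+(x*3)))+(((x*4)+6)+((a*0)+(9+6))))) -> (((((a*y)*(z+b))*(x+5))*0)+((7+(0+(x*3)))+(((x*4)+6)+((a*0)+(9+6)))))
Step 3: at L: ((((a*y)*(z+b))*(x+5))*0) -> 0; overall: (((((a*y)*(z+b))*(x+5))*0)+((7+(0+(x*3)))+(((x*4)+6)+((a*0)+(9+6))))) -> (0+((7+(0+(x*3)))+(((x*4)+6)+((a*0)+(9+6)))))
Step 4: at root: (0+((7+(0+(x*3)))+(((x*4)+6)+((a*0)+(9+6))))) -> ((7+(0+(x*3)))+(((x*4)+6)+((a*0)+(9+6)))); overall: (0+((7+(0+(x*3)))+(((x*4)+6)+((a*0)+(9+6))))) -> ((7+(0+(x*3)))+(((x*4)+6)+((a*0)+(9+6))))
Step 5: at LR: (0+(x*3)) -> (x*3); overall: ((7+(0+(x*3)))+(((x*4)+6)+((a*0)+(9+6)))) -> ((7+(x*3))+(((x*4)+6)+((a*0)+(9+6))))
Step 6: at RRL: (a*0) -> 0; overall: ((7+(x*3))+(((x*4)+6)+((a*0)+(9+6)))) -> ((7+(x*3))+(((x*4)+6)+(0+(9+6))))
Step 7: at RR: (0+(9+6)) -> (9+6); overall: ((7+(x*3))+(((x*4)+6)+(0+(9+6)))) -> ((7+(x*3))+(((x*4)+6)+(9+6)))
Step 8: at RR: (9+6) -> 15; overall: ((7+(x*3))+(((x*4)+6)+(9+6))) -> ((7+(x*3))+(((x*4)+6)+15))
Fixed point: ((7+(x*3))+(((x*4)+6)+15))

Answer: ((7+(x*3))+(((x*4)+6)+15))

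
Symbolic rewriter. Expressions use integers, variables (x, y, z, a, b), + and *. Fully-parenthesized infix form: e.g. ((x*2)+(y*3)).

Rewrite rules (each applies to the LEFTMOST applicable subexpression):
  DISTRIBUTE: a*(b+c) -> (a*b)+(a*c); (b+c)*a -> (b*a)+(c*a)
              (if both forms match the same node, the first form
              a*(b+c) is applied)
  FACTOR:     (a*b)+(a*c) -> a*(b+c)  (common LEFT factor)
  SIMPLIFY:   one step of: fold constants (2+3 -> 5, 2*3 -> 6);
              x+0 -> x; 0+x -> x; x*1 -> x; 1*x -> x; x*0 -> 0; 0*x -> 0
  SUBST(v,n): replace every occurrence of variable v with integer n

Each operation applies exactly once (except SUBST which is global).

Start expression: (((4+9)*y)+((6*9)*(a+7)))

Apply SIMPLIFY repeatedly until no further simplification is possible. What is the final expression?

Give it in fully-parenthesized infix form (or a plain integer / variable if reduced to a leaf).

Start: (((4+9)*y)+((6*9)*(a+7)))
Step 1: at LL: (4+9) -> 13; overall: (((4+9)*y)+((6*9)*(a+7))) -> ((13*y)+((6*9)*(a+7)))
Step 2: at RL: (6*9) -> 54; overall: ((13*y)+((6*9)*(a+7))) -> ((13*y)+(54*(a+7)))
Fixed point: ((13*y)+(54*(a+7)))

Answer: ((13*y)+(54*(a+7)))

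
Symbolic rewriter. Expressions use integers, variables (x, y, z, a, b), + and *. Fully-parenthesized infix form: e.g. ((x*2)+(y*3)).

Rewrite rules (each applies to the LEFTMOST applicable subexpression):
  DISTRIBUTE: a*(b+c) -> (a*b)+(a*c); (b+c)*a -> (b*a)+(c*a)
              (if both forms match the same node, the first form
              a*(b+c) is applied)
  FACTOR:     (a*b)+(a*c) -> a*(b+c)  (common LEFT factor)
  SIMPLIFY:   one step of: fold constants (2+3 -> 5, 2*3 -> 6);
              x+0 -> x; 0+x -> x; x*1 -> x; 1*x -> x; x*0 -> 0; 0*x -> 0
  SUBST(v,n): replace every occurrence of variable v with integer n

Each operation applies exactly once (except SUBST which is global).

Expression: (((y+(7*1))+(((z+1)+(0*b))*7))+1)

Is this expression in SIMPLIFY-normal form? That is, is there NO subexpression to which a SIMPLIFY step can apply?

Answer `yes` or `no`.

Answer: no

Derivation:
Expression: (((y+(7*1))+(((z+1)+(0*b))*7))+1)
Scanning for simplifiable subexpressions (pre-order)...
  at root: (((y+(7*1))+(((z+1)+(0*b))*7))+1) (not simplifiable)
  at L: ((y+(7*1))+(((z+1)+(0*b))*7)) (not simplifiable)
  at LL: (y+(7*1)) (not simplifiable)
  at LLR: (7*1) (SIMPLIFIABLE)
  at LR: (((z+1)+(0*b))*7) (not simplifiable)
  at LRL: ((z+1)+(0*b)) (not simplifiable)
  at LRLL: (z+1) (not simplifiable)
  at LRLR: (0*b) (SIMPLIFIABLE)
Found simplifiable subexpr at path LLR: (7*1)
One SIMPLIFY step would give: (((y+7)+(((z+1)+(0*b))*7))+1)
-> NOT in normal form.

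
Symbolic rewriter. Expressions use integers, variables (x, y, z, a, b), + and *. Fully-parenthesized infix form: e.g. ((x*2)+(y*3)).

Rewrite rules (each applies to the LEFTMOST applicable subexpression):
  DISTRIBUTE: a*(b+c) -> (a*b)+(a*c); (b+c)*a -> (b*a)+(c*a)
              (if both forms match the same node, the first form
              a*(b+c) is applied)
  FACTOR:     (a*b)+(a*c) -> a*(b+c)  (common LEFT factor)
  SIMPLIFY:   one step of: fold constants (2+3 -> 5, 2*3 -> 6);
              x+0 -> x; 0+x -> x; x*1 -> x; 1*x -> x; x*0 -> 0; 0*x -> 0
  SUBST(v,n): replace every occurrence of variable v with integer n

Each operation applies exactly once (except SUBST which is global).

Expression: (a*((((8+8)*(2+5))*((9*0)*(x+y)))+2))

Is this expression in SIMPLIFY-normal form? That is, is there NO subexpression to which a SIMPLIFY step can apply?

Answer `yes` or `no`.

Answer: no

Derivation:
Expression: (a*((((8+8)*(2+5))*((9*0)*(x+y)))+2))
Scanning for simplifiable subexpressions (pre-order)...
  at root: (a*((((8+8)*(2+5))*((9*0)*(x+y)))+2)) (not simplifiable)
  at R: ((((8+8)*(2+5))*((9*0)*(x+y)))+2) (not simplifiable)
  at RL: (((8+8)*(2+5))*((9*0)*(x+y))) (not simplifiable)
  at RLL: ((8+8)*(2+5)) (not simplifiable)
  at RLLL: (8+8) (SIMPLIFIABLE)
  at RLLR: (2+5) (SIMPLIFIABLE)
  at RLR: ((9*0)*(x+y)) (not simplifiable)
  at RLRL: (9*0) (SIMPLIFIABLE)
  at RLRR: (x+y) (not simplifiable)
Found simplifiable subexpr at path RLLL: (8+8)
One SIMPLIFY step would give: (a*(((16*(2+5))*((9*0)*(x+y)))+2))
-> NOT in normal form.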